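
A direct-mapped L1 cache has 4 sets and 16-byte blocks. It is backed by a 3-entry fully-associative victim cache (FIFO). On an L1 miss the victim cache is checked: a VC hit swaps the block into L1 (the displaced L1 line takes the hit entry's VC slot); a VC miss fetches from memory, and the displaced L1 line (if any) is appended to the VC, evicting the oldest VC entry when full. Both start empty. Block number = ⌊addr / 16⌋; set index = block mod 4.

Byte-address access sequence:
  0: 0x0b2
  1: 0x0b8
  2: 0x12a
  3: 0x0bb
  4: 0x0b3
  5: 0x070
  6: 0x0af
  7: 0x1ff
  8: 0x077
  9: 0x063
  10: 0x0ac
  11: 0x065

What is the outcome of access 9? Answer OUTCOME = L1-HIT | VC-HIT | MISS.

#0 0xb2→b11/s3 MISS; vc=[]
#1 0xb8→b11/s3 L1-HIT; vc=[]
#2 0x12a→b18/s2 MISS; vc=[]
#3 0xbb→b11/s3 L1-HIT; vc=[]
#4 0xb3→b11/s3 L1-HIT; vc=[]
#5 0x70→b7/s3 MISS; vc=[11]
#6 0xaf→b10/s2 MISS; vc=[11,18]
#7 0x1ff→b31/s3 MISS; vc=[11,18,7]
#8 0x77→b7/s3 VC-HIT; vc=[11,18,31]
#9 0x63→b6/s2 MISS; vc=[18,31,10]
#10 0xac→b10/s2 VC-HIT; vc=[18,31,6]
#11 0x65→b6/s2 VC-HIT; vc=[18,31,10]

OUTCOME = MISS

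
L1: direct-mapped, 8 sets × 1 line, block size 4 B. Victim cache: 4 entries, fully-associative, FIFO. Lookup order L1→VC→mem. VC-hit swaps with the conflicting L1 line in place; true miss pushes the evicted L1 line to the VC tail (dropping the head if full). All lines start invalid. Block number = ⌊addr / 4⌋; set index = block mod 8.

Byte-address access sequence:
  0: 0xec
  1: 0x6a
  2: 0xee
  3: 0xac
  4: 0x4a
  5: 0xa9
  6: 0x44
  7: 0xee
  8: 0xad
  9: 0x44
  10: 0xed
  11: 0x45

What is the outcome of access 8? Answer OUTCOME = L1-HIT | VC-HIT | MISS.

OUTCOME = VC-HIT

#0 0xec→b59/s3 MISS; vc=[]
#1 0x6a→b26/s2 MISS; vc=[]
#2 0xee→b59/s3 L1-HIT; vc=[]
#3 0xac→b43/s3 MISS; vc=[59]
#4 0x4a→b18/s2 MISS; vc=[59,26]
#5 0xa9→b42/s2 MISS; vc=[59,26,18]
#6 0x44→b17/s1 MISS; vc=[59,26,18]
#7 0xee→b59/s3 VC-HIT; vc=[43,26,18]
#8 0xad→b43/s3 VC-HIT; vc=[59,26,18]
#9 0x44→b17/s1 L1-HIT; vc=[59,26,18]
#10 0xed→b59/s3 VC-HIT; vc=[43,26,18]
#11 0x45→b17/s1 L1-HIT; vc=[43,26,18]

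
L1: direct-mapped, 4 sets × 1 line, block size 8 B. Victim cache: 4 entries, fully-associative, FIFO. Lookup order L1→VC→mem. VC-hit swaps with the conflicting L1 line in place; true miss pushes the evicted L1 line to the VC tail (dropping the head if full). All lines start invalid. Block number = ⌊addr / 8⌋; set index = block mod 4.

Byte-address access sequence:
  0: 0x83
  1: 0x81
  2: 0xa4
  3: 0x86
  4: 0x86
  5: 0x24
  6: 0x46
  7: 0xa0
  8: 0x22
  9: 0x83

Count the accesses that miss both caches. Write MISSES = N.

MISSES = 4

  [0] addr=0x83 blk=16 s=0: MISS | VC []
  [1] addr=0x81 blk=16 s=0: L1-HIT | VC []
  [2] addr=0xa4 blk=20 s=0: MISS | VC [16]
  [3] addr=0x86 blk=16 s=0: VC-HIT | VC [20]
  [4] addr=0x86 blk=16 s=0: L1-HIT | VC [20]
  [5] addr=0x24 blk=4 s=0: MISS | VC [20, 16]
  [6] addr=0x46 blk=8 s=0: MISS | VC [20, 16, 4]
  [7] addr=0xa0 blk=20 s=0: VC-HIT | VC [8, 16, 4]
  [8] addr=0x22 blk=4 s=0: VC-HIT | VC [8, 16, 20]
  [9] addr=0x83 blk=16 s=0: VC-HIT | VC [8, 4, 20]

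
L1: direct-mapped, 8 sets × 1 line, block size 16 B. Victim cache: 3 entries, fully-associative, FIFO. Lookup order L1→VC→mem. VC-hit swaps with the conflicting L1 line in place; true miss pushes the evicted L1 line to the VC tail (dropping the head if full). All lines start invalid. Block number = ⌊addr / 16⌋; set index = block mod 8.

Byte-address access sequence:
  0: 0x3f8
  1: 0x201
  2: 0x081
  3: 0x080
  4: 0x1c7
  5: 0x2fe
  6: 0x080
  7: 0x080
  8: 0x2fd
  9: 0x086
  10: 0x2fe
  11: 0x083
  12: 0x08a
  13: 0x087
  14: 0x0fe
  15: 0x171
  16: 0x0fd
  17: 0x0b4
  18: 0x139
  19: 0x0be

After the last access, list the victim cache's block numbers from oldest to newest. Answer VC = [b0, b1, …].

0: 0x3f8 (blk 63, set 7) → MISS  vc=[]
1: 0x201 (blk 32, set 0) → MISS  vc=[]
2: 0x81 (blk 8, set 0) → MISS  vc=[32]
3: 0x80 (blk 8, set 0) → L1-HIT  vc=[32]
4: 0x1c7 (blk 28, set 4) → MISS  vc=[32]
5: 0x2fe (blk 47, set 7) → MISS  vc=[32, 63]
6: 0x80 (blk 8, set 0) → L1-HIT  vc=[32, 63]
7: 0x80 (blk 8, set 0) → L1-HIT  vc=[32, 63]
8: 0x2fd (blk 47, set 7) → L1-HIT  vc=[32, 63]
9: 0x86 (blk 8, set 0) → L1-HIT  vc=[32, 63]
10: 0x2fe (blk 47, set 7) → L1-HIT  vc=[32, 63]
11: 0x83 (blk 8, set 0) → L1-HIT  vc=[32, 63]
12: 0x8a (blk 8, set 0) → L1-HIT  vc=[32, 63]
13: 0x87 (blk 8, set 0) → L1-HIT  vc=[32, 63]
14: 0xfe (blk 15, set 7) → MISS  vc=[32, 63, 47]
15: 0x171 (blk 23, set 7) → MISS  vc=[63, 47, 15]
16: 0xfd (blk 15, set 7) → VC-HIT  vc=[63, 47, 23]
17: 0xb4 (blk 11, set 3) → MISS  vc=[63, 47, 23]
18: 0x139 (blk 19, set 3) → MISS  vc=[47, 23, 11]
19: 0xbe (blk 11, set 3) → VC-HIT  vc=[47, 23, 19]

VC = [47, 23, 19]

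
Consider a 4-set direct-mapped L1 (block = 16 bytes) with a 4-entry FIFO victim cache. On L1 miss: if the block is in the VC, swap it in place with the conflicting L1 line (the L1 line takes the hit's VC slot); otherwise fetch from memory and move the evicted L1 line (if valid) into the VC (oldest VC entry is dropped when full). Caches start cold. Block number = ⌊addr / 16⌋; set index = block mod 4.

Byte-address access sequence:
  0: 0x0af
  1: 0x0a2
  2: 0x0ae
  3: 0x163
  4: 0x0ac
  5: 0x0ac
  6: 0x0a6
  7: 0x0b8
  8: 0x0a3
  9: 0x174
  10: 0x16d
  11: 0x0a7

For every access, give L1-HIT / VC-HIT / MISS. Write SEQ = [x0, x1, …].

0: 0xaf (blk 10, set 2) → MISS  vc=[]
1: 0xa2 (blk 10, set 2) → L1-HIT  vc=[]
2: 0xae (blk 10, set 2) → L1-HIT  vc=[]
3: 0x163 (blk 22, set 2) → MISS  vc=[10]
4: 0xac (blk 10, set 2) → VC-HIT  vc=[22]
5: 0xac (blk 10, set 2) → L1-HIT  vc=[22]
6: 0xa6 (blk 10, set 2) → L1-HIT  vc=[22]
7: 0xb8 (blk 11, set 3) → MISS  vc=[22]
8: 0xa3 (blk 10, set 2) → L1-HIT  vc=[22]
9: 0x174 (blk 23, set 3) → MISS  vc=[22, 11]
10: 0x16d (blk 22, set 2) → VC-HIT  vc=[10, 11]
11: 0xa7 (blk 10, set 2) → VC-HIT  vc=[22, 11]

SEQ = [MISS, L1-HIT, L1-HIT, MISS, VC-HIT, L1-HIT, L1-HIT, MISS, L1-HIT, MISS, VC-HIT, VC-HIT]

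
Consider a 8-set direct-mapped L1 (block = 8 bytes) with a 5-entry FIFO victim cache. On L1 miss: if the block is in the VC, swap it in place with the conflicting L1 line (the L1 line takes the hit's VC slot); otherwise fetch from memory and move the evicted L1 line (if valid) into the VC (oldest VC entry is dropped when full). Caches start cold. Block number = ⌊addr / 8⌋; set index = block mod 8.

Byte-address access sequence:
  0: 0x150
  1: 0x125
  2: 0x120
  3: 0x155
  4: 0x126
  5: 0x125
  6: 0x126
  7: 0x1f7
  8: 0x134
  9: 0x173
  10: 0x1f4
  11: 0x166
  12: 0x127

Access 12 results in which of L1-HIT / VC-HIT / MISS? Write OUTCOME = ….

OUTCOME = VC-HIT

0: 0x150 (blk 42, set 2) → MISS  vc=[]
1: 0x125 (blk 36, set 4) → MISS  vc=[]
2: 0x120 (blk 36, set 4) → L1-HIT  vc=[]
3: 0x155 (blk 42, set 2) → L1-HIT  vc=[]
4: 0x126 (blk 36, set 4) → L1-HIT  vc=[]
5: 0x125 (blk 36, set 4) → L1-HIT  vc=[]
6: 0x126 (blk 36, set 4) → L1-HIT  vc=[]
7: 0x1f7 (blk 62, set 6) → MISS  vc=[]
8: 0x134 (blk 38, set 6) → MISS  vc=[62]
9: 0x173 (blk 46, set 6) → MISS  vc=[62, 38]
10: 0x1f4 (blk 62, set 6) → VC-HIT  vc=[46, 38]
11: 0x166 (blk 44, set 4) → MISS  vc=[46, 38, 36]
12: 0x127 (blk 36, set 4) → VC-HIT  vc=[46, 38, 44]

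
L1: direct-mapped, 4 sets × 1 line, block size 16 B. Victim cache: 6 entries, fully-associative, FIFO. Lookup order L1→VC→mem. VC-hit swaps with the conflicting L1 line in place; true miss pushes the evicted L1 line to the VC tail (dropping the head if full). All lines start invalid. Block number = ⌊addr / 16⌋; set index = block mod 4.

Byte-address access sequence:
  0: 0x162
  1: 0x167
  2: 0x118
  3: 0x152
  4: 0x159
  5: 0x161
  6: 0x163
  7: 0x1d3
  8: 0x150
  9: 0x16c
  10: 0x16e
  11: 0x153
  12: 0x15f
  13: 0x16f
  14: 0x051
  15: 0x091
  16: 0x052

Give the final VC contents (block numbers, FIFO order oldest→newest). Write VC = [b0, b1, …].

#0 0x162→b22/s2 MISS; vc=[]
#1 0x167→b22/s2 L1-HIT; vc=[]
#2 0x118→b17/s1 MISS; vc=[]
#3 0x152→b21/s1 MISS; vc=[17]
#4 0x159→b21/s1 L1-HIT; vc=[17]
#5 0x161→b22/s2 L1-HIT; vc=[17]
#6 0x163→b22/s2 L1-HIT; vc=[17]
#7 0x1d3→b29/s1 MISS; vc=[17,21]
#8 0x150→b21/s1 VC-HIT; vc=[17,29]
#9 0x16c→b22/s2 L1-HIT; vc=[17,29]
#10 0x16e→b22/s2 L1-HIT; vc=[17,29]
#11 0x153→b21/s1 L1-HIT; vc=[17,29]
#12 0x15f→b21/s1 L1-HIT; vc=[17,29]
#13 0x16f→b22/s2 L1-HIT; vc=[17,29]
#14 0x51→b5/s1 MISS; vc=[17,29,21]
#15 0x91→b9/s1 MISS; vc=[17,29,21,5]
#16 0x52→b5/s1 VC-HIT; vc=[17,29,21,9]

VC = [17, 29, 21, 9]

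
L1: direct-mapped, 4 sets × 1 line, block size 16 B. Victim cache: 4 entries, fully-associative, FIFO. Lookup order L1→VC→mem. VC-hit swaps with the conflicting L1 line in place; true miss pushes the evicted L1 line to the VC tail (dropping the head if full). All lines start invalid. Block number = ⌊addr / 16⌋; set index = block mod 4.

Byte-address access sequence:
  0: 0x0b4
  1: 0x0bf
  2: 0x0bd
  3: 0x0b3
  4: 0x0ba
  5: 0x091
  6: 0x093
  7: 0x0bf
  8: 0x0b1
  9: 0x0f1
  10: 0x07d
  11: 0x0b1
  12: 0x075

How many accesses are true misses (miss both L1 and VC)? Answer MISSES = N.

MISSES = 4

0: 0xb4 (blk 11, set 3) → MISS  vc=[]
1: 0xbf (blk 11, set 3) → L1-HIT  vc=[]
2: 0xbd (blk 11, set 3) → L1-HIT  vc=[]
3: 0xb3 (blk 11, set 3) → L1-HIT  vc=[]
4: 0xba (blk 11, set 3) → L1-HIT  vc=[]
5: 0x91 (blk 9, set 1) → MISS  vc=[]
6: 0x93 (blk 9, set 1) → L1-HIT  vc=[]
7: 0xbf (blk 11, set 3) → L1-HIT  vc=[]
8: 0xb1 (blk 11, set 3) → L1-HIT  vc=[]
9: 0xf1 (blk 15, set 3) → MISS  vc=[11]
10: 0x7d (blk 7, set 3) → MISS  vc=[11, 15]
11: 0xb1 (blk 11, set 3) → VC-HIT  vc=[7, 15]
12: 0x75 (blk 7, set 3) → VC-HIT  vc=[11, 15]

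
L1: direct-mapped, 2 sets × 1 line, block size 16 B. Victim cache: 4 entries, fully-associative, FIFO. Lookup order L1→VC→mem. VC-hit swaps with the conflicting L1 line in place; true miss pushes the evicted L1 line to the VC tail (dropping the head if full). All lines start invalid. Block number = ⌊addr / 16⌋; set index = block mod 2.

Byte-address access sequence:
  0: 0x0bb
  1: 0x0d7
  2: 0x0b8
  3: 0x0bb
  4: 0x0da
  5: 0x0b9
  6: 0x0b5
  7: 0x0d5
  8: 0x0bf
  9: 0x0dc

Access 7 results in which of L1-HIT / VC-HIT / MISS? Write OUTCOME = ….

OUTCOME = VC-HIT

#0 0xbb→b11/s1 MISS; vc=[]
#1 0xd7→b13/s1 MISS; vc=[11]
#2 0xb8→b11/s1 VC-HIT; vc=[13]
#3 0xbb→b11/s1 L1-HIT; vc=[13]
#4 0xda→b13/s1 VC-HIT; vc=[11]
#5 0xb9→b11/s1 VC-HIT; vc=[13]
#6 0xb5→b11/s1 L1-HIT; vc=[13]
#7 0xd5→b13/s1 VC-HIT; vc=[11]
#8 0xbf→b11/s1 VC-HIT; vc=[13]
#9 0xdc→b13/s1 VC-HIT; vc=[11]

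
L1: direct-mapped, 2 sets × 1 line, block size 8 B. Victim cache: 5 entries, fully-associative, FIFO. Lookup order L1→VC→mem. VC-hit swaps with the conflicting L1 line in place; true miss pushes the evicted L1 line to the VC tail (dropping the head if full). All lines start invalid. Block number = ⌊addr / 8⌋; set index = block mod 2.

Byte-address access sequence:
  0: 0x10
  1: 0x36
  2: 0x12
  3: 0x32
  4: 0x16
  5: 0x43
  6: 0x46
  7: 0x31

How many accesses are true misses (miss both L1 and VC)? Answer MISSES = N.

#0 0x10→b2/s0 MISS; vc=[]
#1 0x36→b6/s0 MISS; vc=[2]
#2 0x12→b2/s0 VC-HIT; vc=[6]
#3 0x32→b6/s0 VC-HIT; vc=[2]
#4 0x16→b2/s0 VC-HIT; vc=[6]
#5 0x43→b8/s0 MISS; vc=[6,2]
#6 0x46→b8/s0 L1-HIT; vc=[6,2]
#7 0x31→b6/s0 VC-HIT; vc=[8,2]

MISSES = 3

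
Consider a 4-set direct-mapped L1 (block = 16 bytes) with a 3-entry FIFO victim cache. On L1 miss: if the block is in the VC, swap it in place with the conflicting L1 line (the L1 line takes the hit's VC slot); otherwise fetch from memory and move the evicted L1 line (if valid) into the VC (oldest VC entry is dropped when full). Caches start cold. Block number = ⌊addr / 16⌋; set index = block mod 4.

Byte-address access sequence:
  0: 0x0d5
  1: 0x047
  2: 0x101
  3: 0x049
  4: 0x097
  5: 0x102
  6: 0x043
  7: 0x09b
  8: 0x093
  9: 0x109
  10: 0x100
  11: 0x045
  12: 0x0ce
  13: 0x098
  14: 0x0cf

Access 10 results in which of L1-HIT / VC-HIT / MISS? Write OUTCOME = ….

OUTCOME = L1-HIT

0: 0xd5 (blk 13, set 1) → MISS  vc=[]
1: 0x47 (blk 4, set 0) → MISS  vc=[]
2: 0x101 (blk 16, set 0) → MISS  vc=[4]
3: 0x49 (blk 4, set 0) → VC-HIT  vc=[16]
4: 0x97 (blk 9, set 1) → MISS  vc=[16, 13]
5: 0x102 (blk 16, set 0) → VC-HIT  vc=[4, 13]
6: 0x43 (blk 4, set 0) → VC-HIT  vc=[16, 13]
7: 0x9b (blk 9, set 1) → L1-HIT  vc=[16, 13]
8: 0x93 (blk 9, set 1) → L1-HIT  vc=[16, 13]
9: 0x109 (blk 16, set 0) → VC-HIT  vc=[4, 13]
10: 0x100 (blk 16, set 0) → L1-HIT  vc=[4, 13]
11: 0x45 (blk 4, set 0) → VC-HIT  vc=[16, 13]
12: 0xce (blk 12, set 0) → MISS  vc=[16, 13, 4]
13: 0x98 (blk 9, set 1) → L1-HIT  vc=[16, 13, 4]
14: 0xcf (blk 12, set 0) → L1-HIT  vc=[16, 13, 4]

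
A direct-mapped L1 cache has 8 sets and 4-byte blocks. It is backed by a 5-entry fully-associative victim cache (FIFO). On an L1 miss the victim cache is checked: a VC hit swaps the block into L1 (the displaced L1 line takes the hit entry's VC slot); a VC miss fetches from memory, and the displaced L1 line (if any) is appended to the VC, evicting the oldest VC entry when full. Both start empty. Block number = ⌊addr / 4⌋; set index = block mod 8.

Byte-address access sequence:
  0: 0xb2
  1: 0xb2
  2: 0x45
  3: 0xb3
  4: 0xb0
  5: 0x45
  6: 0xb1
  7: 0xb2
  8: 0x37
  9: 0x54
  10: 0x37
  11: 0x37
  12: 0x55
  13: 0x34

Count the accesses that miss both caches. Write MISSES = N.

0: 0xb2 (blk 44, set 4) → MISS  vc=[]
1: 0xb2 (blk 44, set 4) → L1-HIT  vc=[]
2: 0x45 (blk 17, set 1) → MISS  vc=[]
3: 0xb3 (blk 44, set 4) → L1-HIT  vc=[]
4: 0xb0 (blk 44, set 4) → L1-HIT  vc=[]
5: 0x45 (blk 17, set 1) → L1-HIT  vc=[]
6: 0xb1 (blk 44, set 4) → L1-HIT  vc=[]
7: 0xb2 (blk 44, set 4) → L1-HIT  vc=[]
8: 0x37 (blk 13, set 5) → MISS  vc=[]
9: 0x54 (blk 21, set 5) → MISS  vc=[13]
10: 0x37 (blk 13, set 5) → VC-HIT  vc=[21]
11: 0x37 (blk 13, set 5) → L1-HIT  vc=[21]
12: 0x55 (blk 21, set 5) → VC-HIT  vc=[13]
13: 0x34 (blk 13, set 5) → VC-HIT  vc=[21]

MISSES = 4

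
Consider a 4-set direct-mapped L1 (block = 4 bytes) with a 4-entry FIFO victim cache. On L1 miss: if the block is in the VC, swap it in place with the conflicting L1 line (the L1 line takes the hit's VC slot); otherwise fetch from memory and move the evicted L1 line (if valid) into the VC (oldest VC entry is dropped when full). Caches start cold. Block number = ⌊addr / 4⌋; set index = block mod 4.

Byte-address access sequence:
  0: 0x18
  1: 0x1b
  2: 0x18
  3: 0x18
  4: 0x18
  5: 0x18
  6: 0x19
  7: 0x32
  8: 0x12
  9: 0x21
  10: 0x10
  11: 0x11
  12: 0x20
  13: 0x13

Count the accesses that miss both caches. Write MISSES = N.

  [0] addr=0x18 blk=6 s=2: MISS | VC []
  [1] addr=0x1b blk=6 s=2: L1-HIT | VC []
  [2] addr=0x18 blk=6 s=2: L1-HIT | VC []
  [3] addr=0x18 blk=6 s=2: L1-HIT | VC []
  [4] addr=0x18 blk=6 s=2: L1-HIT | VC []
  [5] addr=0x18 blk=6 s=2: L1-HIT | VC []
  [6] addr=0x19 blk=6 s=2: L1-HIT | VC []
  [7] addr=0x32 blk=12 s=0: MISS | VC []
  [8] addr=0x12 blk=4 s=0: MISS | VC [12]
  [9] addr=0x21 blk=8 s=0: MISS | VC [12, 4]
  [10] addr=0x10 blk=4 s=0: VC-HIT | VC [12, 8]
  [11] addr=0x11 blk=4 s=0: L1-HIT | VC [12, 8]
  [12] addr=0x20 blk=8 s=0: VC-HIT | VC [12, 4]
  [13] addr=0x13 blk=4 s=0: VC-HIT | VC [12, 8]

MISSES = 4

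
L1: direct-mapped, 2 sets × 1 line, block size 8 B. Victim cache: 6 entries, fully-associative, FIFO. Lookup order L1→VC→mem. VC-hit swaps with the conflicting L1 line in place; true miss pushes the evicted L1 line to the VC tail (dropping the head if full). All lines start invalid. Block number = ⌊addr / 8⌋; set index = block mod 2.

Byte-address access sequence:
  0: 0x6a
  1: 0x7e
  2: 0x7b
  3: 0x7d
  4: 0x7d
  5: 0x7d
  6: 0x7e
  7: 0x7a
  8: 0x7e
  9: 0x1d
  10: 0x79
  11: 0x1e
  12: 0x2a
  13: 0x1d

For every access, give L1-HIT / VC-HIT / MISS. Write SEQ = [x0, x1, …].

SEQ = [MISS, MISS, L1-HIT, L1-HIT, L1-HIT, L1-HIT, L1-HIT, L1-HIT, L1-HIT, MISS, VC-HIT, VC-HIT, MISS, VC-HIT]

#0 0x6a→b13/s1 MISS; vc=[]
#1 0x7e→b15/s1 MISS; vc=[13]
#2 0x7b→b15/s1 L1-HIT; vc=[13]
#3 0x7d→b15/s1 L1-HIT; vc=[13]
#4 0x7d→b15/s1 L1-HIT; vc=[13]
#5 0x7d→b15/s1 L1-HIT; vc=[13]
#6 0x7e→b15/s1 L1-HIT; vc=[13]
#7 0x7a→b15/s1 L1-HIT; vc=[13]
#8 0x7e→b15/s1 L1-HIT; vc=[13]
#9 0x1d→b3/s1 MISS; vc=[13,15]
#10 0x79→b15/s1 VC-HIT; vc=[13,3]
#11 0x1e→b3/s1 VC-HIT; vc=[13,15]
#12 0x2a→b5/s1 MISS; vc=[13,15,3]
#13 0x1d→b3/s1 VC-HIT; vc=[13,15,5]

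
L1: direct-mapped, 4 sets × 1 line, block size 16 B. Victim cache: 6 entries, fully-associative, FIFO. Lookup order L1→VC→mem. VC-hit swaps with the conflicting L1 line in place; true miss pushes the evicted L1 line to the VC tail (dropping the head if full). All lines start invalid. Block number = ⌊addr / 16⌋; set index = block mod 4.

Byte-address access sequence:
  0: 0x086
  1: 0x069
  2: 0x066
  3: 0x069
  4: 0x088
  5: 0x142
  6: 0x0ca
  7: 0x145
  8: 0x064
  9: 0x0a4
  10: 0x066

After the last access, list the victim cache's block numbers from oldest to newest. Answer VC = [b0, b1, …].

0: 0x86 (blk 8, set 0) → MISS  vc=[]
1: 0x69 (blk 6, set 2) → MISS  vc=[]
2: 0x66 (blk 6, set 2) → L1-HIT  vc=[]
3: 0x69 (blk 6, set 2) → L1-HIT  vc=[]
4: 0x88 (blk 8, set 0) → L1-HIT  vc=[]
5: 0x142 (blk 20, set 0) → MISS  vc=[8]
6: 0xca (blk 12, set 0) → MISS  vc=[8, 20]
7: 0x145 (blk 20, set 0) → VC-HIT  vc=[8, 12]
8: 0x64 (blk 6, set 2) → L1-HIT  vc=[8, 12]
9: 0xa4 (blk 10, set 2) → MISS  vc=[8, 12, 6]
10: 0x66 (blk 6, set 2) → VC-HIT  vc=[8, 12, 10]

VC = [8, 12, 10]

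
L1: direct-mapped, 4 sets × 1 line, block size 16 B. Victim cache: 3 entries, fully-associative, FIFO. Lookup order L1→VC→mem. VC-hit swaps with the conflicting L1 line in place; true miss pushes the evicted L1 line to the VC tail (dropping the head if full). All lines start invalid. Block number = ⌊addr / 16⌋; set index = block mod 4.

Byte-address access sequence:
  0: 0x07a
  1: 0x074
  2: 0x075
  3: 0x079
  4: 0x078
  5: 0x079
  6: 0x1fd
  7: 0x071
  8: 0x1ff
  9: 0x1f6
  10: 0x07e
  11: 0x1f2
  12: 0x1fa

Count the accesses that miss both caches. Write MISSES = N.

#0 0x7a→b7/s3 MISS; vc=[]
#1 0x74→b7/s3 L1-HIT; vc=[]
#2 0x75→b7/s3 L1-HIT; vc=[]
#3 0x79→b7/s3 L1-HIT; vc=[]
#4 0x78→b7/s3 L1-HIT; vc=[]
#5 0x79→b7/s3 L1-HIT; vc=[]
#6 0x1fd→b31/s3 MISS; vc=[7]
#7 0x71→b7/s3 VC-HIT; vc=[31]
#8 0x1ff→b31/s3 VC-HIT; vc=[7]
#9 0x1f6→b31/s3 L1-HIT; vc=[7]
#10 0x7e→b7/s3 VC-HIT; vc=[31]
#11 0x1f2→b31/s3 VC-HIT; vc=[7]
#12 0x1fa→b31/s3 L1-HIT; vc=[7]

MISSES = 2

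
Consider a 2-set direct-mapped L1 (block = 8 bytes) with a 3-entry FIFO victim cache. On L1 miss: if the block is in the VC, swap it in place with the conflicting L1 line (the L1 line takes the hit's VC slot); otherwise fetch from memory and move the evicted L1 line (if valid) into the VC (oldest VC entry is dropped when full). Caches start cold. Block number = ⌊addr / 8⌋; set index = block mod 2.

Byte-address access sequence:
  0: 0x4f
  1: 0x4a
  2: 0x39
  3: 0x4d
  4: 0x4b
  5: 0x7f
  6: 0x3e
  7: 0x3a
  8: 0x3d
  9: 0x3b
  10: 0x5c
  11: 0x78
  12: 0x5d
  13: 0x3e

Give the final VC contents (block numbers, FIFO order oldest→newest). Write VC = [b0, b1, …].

0: 0x4f (blk 9, set 1) → MISS  vc=[]
1: 0x4a (blk 9, set 1) → L1-HIT  vc=[]
2: 0x39 (blk 7, set 1) → MISS  vc=[9]
3: 0x4d (blk 9, set 1) → VC-HIT  vc=[7]
4: 0x4b (blk 9, set 1) → L1-HIT  vc=[7]
5: 0x7f (blk 15, set 1) → MISS  vc=[7, 9]
6: 0x3e (blk 7, set 1) → VC-HIT  vc=[15, 9]
7: 0x3a (blk 7, set 1) → L1-HIT  vc=[15, 9]
8: 0x3d (blk 7, set 1) → L1-HIT  vc=[15, 9]
9: 0x3b (blk 7, set 1) → L1-HIT  vc=[15, 9]
10: 0x5c (blk 11, set 1) → MISS  vc=[15, 9, 7]
11: 0x78 (blk 15, set 1) → VC-HIT  vc=[11, 9, 7]
12: 0x5d (blk 11, set 1) → VC-HIT  vc=[15, 9, 7]
13: 0x3e (blk 7, set 1) → VC-HIT  vc=[15, 9, 11]

VC = [15, 9, 11]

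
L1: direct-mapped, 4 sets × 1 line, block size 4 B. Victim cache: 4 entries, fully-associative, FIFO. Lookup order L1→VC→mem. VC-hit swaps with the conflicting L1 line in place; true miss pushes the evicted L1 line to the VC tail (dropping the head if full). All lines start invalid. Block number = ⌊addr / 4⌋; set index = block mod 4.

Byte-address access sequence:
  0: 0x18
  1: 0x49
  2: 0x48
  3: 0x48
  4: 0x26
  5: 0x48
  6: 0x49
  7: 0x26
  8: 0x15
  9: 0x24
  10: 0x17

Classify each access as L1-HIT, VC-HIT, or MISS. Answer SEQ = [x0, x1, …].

SEQ = [MISS, MISS, L1-HIT, L1-HIT, MISS, L1-HIT, L1-HIT, L1-HIT, MISS, VC-HIT, VC-HIT]

0: 0x18 (blk 6, set 2) → MISS  vc=[]
1: 0x49 (blk 18, set 2) → MISS  vc=[6]
2: 0x48 (blk 18, set 2) → L1-HIT  vc=[6]
3: 0x48 (blk 18, set 2) → L1-HIT  vc=[6]
4: 0x26 (blk 9, set 1) → MISS  vc=[6]
5: 0x48 (blk 18, set 2) → L1-HIT  vc=[6]
6: 0x49 (blk 18, set 2) → L1-HIT  vc=[6]
7: 0x26 (blk 9, set 1) → L1-HIT  vc=[6]
8: 0x15 (blk 5, set 1) → MISS  vc=[6, 9]
9: 0x24 (blk 9, set 1) → VC-HIT  vc=[6, 5]
10: 0x17 (blk 5, set 1) → VC-HIT  vc=[6, 9]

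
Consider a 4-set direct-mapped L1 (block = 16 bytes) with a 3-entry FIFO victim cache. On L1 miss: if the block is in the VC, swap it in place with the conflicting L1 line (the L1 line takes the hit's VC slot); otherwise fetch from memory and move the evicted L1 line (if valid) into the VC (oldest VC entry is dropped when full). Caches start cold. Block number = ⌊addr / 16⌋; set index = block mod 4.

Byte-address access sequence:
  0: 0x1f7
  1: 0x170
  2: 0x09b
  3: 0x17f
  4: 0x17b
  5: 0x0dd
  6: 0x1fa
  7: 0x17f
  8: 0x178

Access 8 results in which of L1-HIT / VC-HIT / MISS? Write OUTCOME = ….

#0 0x1f7→b31/s3 MISS; vc=[]
#1 0x170→b23/s3 MISS; vc=[31]
#2 0x9b→b9/s1 MISS; vc=[31]
#3 0x17f→b23/s3 L1-HIT; vc=[31]
#4 0x17b→b23/s3 L1-HIT; vc=[31]
#5 0xdd→b13/s1 MISS; vc=[31,9]
#6 0x1fa→b31/s3 VC-HIT; vc=[23,9]
#7 0x17f→b23/s3 VC-HIT; vc=[31,9]
#8 0x178→b23/s3 L1-HIT; vc=[31,9]

OUTCOME = L1-HIT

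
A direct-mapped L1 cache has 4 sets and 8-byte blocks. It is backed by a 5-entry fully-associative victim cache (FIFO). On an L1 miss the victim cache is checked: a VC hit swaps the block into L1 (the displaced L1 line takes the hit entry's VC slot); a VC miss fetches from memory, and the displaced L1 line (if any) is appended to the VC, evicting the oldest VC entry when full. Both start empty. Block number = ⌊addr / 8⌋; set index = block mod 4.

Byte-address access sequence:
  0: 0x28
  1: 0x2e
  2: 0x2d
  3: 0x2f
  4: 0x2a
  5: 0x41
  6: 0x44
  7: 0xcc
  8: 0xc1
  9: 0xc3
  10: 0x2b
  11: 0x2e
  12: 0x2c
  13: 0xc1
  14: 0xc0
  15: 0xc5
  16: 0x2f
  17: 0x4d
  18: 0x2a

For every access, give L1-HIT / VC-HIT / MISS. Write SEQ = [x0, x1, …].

  [0] addr=0x28 blk=5 s=1: MISS | VC []
  [1] addr=0x2e blk=5 s=1: L1-HIT | VC []
  [2] addr=0x2d blk=5 s=1: L1-HIT | VC []
  [3] addr=0x2f blk=5 s=1: L1-HIT | VC []
  [4] addr=0x2a blk=5 s=1: L1-HIT | VC []
  [5] addr=0x41 blk=8 s=0: MISS | VC []
  [6] addr=0x44 blk=8 s=0: L1-HIT | VC []
  [7] addr=0xcc blk=25 s=1: MISS | VC [5]
  [8] addr=0xc1 blk=24 s=0: MISS | VC [5, 8]
  [9] addr=0xc3 blk=24 s=0: L1-HIT | VC [5, 8]
  [10] addr=0x2b blk=5 s=1: VC-HIT | VC [25, 8]
  [11] addr=0x2e blk=5 s=1: L1-HIT | VC [25, 8]
  [12] addr=0x2c blk=5 s=1: L1-HIT | VC [25, 8]
  [13] addr=0xc1 blk=24 s=0: L1-HIT | VC [25, 8]
  [14] addr=0xc0 blk=24 s=0: L1-HIT | VC [25, 8]
  [15] addr=0xc5 blk=24 s=0: L1-HIT | VC [25, 8]
  [16] addr=0x2f blk=5 s=1: L1-HIT | VC [25, 8]
  [17] addr=0x4d blk=9 s=1: MISS | VC [25, 8, 5]
  [18] addr=0x2a blk=5 s=1: VC-HIT | VC [25, 8, 9]

SEQ = [MISS, L1-HIT, L1-HIT, L1-HIT, L1-HIT, MISS, L1-HIT, MISS, MISS, L1-HIT, VC-HIT, L1-HIT, L1-HIT, L1-HIT, L1-HIT, L1-HIT, L1-HIT, MISS, VC-HIT]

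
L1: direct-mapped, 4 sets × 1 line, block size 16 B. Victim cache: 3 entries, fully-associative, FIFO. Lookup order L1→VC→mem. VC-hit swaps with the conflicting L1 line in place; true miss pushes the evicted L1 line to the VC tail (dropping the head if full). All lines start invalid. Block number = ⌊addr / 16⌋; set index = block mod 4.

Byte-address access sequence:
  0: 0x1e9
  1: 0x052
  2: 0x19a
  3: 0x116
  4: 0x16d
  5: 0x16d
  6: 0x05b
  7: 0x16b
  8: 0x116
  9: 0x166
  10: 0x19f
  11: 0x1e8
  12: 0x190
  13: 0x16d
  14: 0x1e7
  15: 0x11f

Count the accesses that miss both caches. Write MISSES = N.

MISSES = 5

#0 0x1e9→b30/s2 MISS; vc=[]
#1 0x52→b5/s1 MISS; vc=[]
#2 0x19a→b25/s1 MISS; vc=[5]
#3 0x116→b17/s1 MISS; vc=[5,25]
#4 0x16d→b22/s2 MISS; vc=[5,25,30]
#5 0x16d→b22/s2 L1-HIT; vc=[5,25,30]
#6 0x5b→b5/s1 VC-HIT; vc=[17,25,30]
#7 0x16b→b22/s2 L1-HIT; vc=[17,25,30]
#8 0x116→b17/s1 VC-HIT; vc=[5,25,30]
#9 0x166→b22/s2 L1-HIT; vc=[5,25,30]
#10 0x19f→b25/s1 VC-HIT; vc=[5,17,30]
#11 0x1e8→b30/s2 VC-HIT; vc=[5,17,22]
#12 0x190→b25/s1 L1-HIT; vc=[5,17,22]
#13 0x16d→b22/s2 VC-HIT; vc=[5,17,30]
#14 0x1e7→b30/s2 VC-HIT; vc=[5,17,22]
#15 0x11f→b17/s1 VC-HIT; vc=[5,25,22]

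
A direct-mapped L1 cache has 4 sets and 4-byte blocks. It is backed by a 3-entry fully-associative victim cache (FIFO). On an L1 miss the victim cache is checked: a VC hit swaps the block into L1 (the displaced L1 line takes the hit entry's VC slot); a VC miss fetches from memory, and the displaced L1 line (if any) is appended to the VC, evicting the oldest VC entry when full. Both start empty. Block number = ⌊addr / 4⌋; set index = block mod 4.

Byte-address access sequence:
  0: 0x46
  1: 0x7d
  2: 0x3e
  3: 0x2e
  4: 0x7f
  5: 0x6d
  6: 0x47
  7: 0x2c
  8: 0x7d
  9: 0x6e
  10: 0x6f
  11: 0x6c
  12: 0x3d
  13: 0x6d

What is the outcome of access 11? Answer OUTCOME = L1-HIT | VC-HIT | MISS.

OUTCOME = L1-HIT

  [0] addr=0x46 blk=17 s=1: MISS | VC []
  [1] addr=0x7d blk=31 s=3: MISS | VC []
  [2] addr=0x3e blk=15 s=3: MISS | VC [31]
  [3] addr=0x2e blk=11 s=3: MISS | VC [31, 15]
  [4] addr=0x7f blk=31 s=3: VC-HIT | VC [11, 15]
  [5] addr=0x6d blk=27 s=3: MISS | VC [11, 15, 31]
  [6] addr=0x47 blk=17 s=1: L1-HIT | VC [11, 15, 31]
  [7] addr=0x2c blk=11 s=3: VC-HIT | VC [27, 15, 31]
  [8] addr=0x7d blk=31 s=3: VC-HIT | VC [27, 15, 11]
  [9] addr=0x6e blk=27 s=3: VC-HIT | VC [31, 15, 11]
  [10] addr=0x6f blk=27 s=3: L1-HIT | VC [31, 15, 11]
  [11] addr=0x6c blk=27 s=3: L1-HIT | VC [31, 15, 11]
  [12] addr=0x3d blk=15 s=3: VC-HIT | VC [31, 27, 11]
  [13] addr=0x6d blk=27 s=3: VC-HIT | VC [31, 15, 11]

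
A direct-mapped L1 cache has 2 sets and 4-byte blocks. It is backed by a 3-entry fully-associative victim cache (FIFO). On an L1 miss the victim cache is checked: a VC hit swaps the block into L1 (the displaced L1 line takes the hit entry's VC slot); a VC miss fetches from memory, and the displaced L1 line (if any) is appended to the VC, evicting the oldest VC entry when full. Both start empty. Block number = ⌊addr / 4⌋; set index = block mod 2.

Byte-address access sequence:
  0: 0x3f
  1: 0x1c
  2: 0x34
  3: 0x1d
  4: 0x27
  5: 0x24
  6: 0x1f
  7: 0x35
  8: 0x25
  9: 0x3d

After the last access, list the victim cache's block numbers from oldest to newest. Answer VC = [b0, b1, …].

VC = [9, 7, 13]

  [0] addr=0x3f blk=15 s=1: MISS | VC []
  [1] addr=0x1c blk=7 s=1: MISS | VC [15]
  [2] addr=0x34 blk=13 s=1: MISS | VC [15, 7]
  [3] addr=0x1d blk=7 s=1: VC-HIT | VC [15, 13]
  [4] addr=0x27 blk=9 s=1: MISS | VC [15, 13, 7]
  [5] addr=0x24 blk=9 s=1: L1-HIT | VC [15, 13, 7]
  [6] addr=0x1f blk=7 s=1: VC-HIT | VC [15, 13, 9]
  [7] addr=0x35 blk=13 s=1: VC-HIT | VC [15, 7, 9]
  [8] addr=0x25 blk=9 s=1: VC-HIT | VC [15, 7, 13]
  [9] addr=0x3d blk=15 s=1: VC-HIT | VC [9, 7, 13]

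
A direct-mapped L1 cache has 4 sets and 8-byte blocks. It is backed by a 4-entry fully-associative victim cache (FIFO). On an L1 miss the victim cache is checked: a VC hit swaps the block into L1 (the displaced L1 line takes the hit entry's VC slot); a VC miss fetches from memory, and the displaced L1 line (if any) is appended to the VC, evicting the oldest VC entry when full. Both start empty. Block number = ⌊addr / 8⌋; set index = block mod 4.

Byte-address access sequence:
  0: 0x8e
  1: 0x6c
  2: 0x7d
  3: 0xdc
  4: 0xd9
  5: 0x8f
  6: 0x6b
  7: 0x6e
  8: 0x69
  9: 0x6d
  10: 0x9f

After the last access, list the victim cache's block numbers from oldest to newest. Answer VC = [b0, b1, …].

VC = [17, 15, 27]

#0 0x8e→b17/s1 MISS; vc=[]
#1 0x6c→b13/s1 MISS; vc=[17]
#2 0x7d→b15/s3 MISS; vc=[17]
#3 0xdc→b27/s3 MISS; vc=[17,15]
#4 0xd9→b27/s3 L1-HIT; vc=[17,15]
#5 0x8f→b17/s1 VC-HIT; vc=[13,15]
#6 0x6b→b13/s1 VC-HIT; vc=[17,15]
#7 0x6e→b13/s1 L1-HIT; vc=[17,15]
#8 0x69→b13/s1 L1-HIT; vc=[17,15]
#9 0x6d→b13/s1 L1-HIT; vc=[17,15]
#10 0x9f→b19/s3 MISS; vc=[17,15,27]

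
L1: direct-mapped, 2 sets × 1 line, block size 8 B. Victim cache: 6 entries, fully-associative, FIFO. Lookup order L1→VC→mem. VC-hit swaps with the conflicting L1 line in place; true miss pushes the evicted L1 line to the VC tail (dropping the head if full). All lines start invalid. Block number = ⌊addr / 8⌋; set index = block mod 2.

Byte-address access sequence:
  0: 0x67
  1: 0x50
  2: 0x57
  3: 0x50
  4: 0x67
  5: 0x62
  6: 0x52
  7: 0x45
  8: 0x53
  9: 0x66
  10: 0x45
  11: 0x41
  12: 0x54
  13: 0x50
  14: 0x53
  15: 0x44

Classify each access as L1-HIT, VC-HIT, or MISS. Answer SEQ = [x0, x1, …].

SEQ = [MISS, MISS, L1-HIT, L1-HIT, VC-HIT, L1-HIT, VC-HIT, MISS, VC-HIT, VC-HIT, VC-HIT, L1-HIT, VC-HIT, L1-HIT, L1-HIT, VC-HIT]

#0 0x67→b12/s0 MISS; vc=[]
#1 0x50→b10/s0 MISS; vc=[12]
#2 0x57→b10/s0 L1-HIT; vc=[12]
#3 0x50→b10/s0 L1-HIT; vc=[12]
#4 0x67→b12/s0 VC-HIT; vc=[10]
#5 0x62→b12/s0 L1-HIT; vc=[10]
#6 0x52→b10/s0 VC-HIT; vc=[12]
#7 0x45→b8/s0 MISS; vc=[12,10]
#8 0x53→b10/s0 VC-HIT; vc=[12,8]
#9 0x66→b12/s0 VC-HIT; vc=[10,8]
#10 0x45→b8/s0 VC-HIT; vc=[10,12]
#11 0x41→b8/s0 L1-HIT; vc=[10,12]
#12 0x54→b10/s0 VC-HIT; vc=[8,12]
#13 0x50→b10/s0 L1-HIT; vc=[8,12]
#14 0x53→b10/s0 L1-HIT; vc=[8,12]
#15 0x44→b8/s0 VC-HIT; vc=[10,12]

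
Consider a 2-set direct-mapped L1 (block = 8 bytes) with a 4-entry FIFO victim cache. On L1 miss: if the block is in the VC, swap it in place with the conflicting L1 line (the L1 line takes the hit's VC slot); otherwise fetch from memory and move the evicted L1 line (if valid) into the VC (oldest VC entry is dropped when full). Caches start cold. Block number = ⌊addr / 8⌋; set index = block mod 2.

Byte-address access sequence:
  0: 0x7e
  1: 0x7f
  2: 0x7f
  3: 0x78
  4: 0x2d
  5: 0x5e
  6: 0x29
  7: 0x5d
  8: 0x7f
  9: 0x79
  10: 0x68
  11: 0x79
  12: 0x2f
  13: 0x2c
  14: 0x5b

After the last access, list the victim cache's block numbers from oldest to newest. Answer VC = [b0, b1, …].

VC = [5, 15, 13]

  [0] addr=0x7e blk=15 s=1: MISS | VC []
  [1] addr=0x7f blk=15 s=1: L1-HIT | VC []
  [2] addr=0x7f blk=15 s=1: L1-HIT | VC []
  [3] addr=0x78 blk=15 s=1: L1-HIT | VC []
  [4] addr=0x2d blk=5 s=1: MISS | VC [15]
  [5] addr=0x5e blk=11 s=1: MISS | VC [15, 5]
  [6] addr=0x29 blk=5 s=1: VC-HIT | VC [15, 11]
  [7] addr=0x5d blk=11 s=1: VC-HIT | VC [15, 5]
  [8] addr=0x7f blk=15 s=1: VC-HIT | VC [11, 5]
  [9] addr=0x79 blk=15 s=1: L1-HIT | VC [11, 5]
  [10] addr=0x68 blk=13 s=1: MISS | VC [11, 5, 15]
  [11] addr=0x79 blk=15 s=1: VC-HIT | VC [11, 5, 13]
  [12] addr=0x2f blk=5 s=1: VC-HIT | VC [11, 15, 13]
  [13] addr=0x2c blk=5 s=1: L1-HIT | VC [11, 15, 13]
  [14] addr=0x5b blk=11 s=1: VC-HIT | VC [5, 15, 13]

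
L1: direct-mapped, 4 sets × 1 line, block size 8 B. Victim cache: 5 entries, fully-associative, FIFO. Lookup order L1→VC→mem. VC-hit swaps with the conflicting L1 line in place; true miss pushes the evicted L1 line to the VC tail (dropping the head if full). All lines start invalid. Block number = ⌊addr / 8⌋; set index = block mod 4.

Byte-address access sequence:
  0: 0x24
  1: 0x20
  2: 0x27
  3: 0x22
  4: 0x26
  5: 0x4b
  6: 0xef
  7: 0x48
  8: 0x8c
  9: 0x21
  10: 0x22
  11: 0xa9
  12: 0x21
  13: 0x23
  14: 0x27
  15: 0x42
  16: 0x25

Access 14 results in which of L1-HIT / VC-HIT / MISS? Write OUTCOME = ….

0: 0x24 (blk 4, set 0) → MISS  vc=[]
1: 0x20 (blk 4, set 0) → L1-HIT  vc=[]
2: 0x27 (blk 4, set 0) → L1-HIT  vc=[]
3: 0x22 (blk 4, set 0) → L1-HIT  vc=[]
4: 0x26 (blk 4, set 0) → L1-HIT  vc=[]
5: 0x4b (blk 9, set 1) → MISS  vc=[]
6: 0xef (blk 29, set 1) → MISS  vc=[9]
7: 0x48 (blk 9, set 1) → VC-HIT  vc=[29]
8: 0x8c (blk 17, set 1) → MISS  vc=[29, 9]
9: 0x21 (blk 4, set 0) → L1-HIT  vc=[29, 9]
10: 0x22 (blk 4, set 0) → L1-HIT  vc=[29, 9]
11: 0xa9 (blk 21, set 1) → MISS  vc=[29, 9, 17]
12: 0x21 (blk 4, set 0) → L1-HIT  vc=[29, 9, 17]
13: 0x23 (blk 4, set 0) → L1-HIT  vc=[29, 9, 17]
14: 0x27 (blk 4, set 0) → L1-HIT  vc=[29, 9, 17]
15: 0x42 (blk 8, set 0) → MISS  vc=[29, 9, 17, 4]
16: 0x25 (blk 4, set 0) → VC-HIT  vc=[29, 9, 17, 8]

OUTCOME = L1-HIT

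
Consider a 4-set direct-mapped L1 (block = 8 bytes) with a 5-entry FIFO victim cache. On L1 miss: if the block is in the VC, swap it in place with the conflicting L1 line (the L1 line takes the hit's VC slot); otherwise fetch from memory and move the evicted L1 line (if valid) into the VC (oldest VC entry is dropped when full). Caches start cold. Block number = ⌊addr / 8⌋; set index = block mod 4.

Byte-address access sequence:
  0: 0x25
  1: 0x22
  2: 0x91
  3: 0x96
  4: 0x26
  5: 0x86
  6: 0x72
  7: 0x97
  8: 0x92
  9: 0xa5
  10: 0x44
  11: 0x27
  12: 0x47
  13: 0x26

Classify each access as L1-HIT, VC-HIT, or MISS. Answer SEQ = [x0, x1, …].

SEQ = [MISS, L1-HIT, MISS, L1-HIT, L1-HIT, MISS, MISS, VC-HIT, L1-HIT, MISS, MISS, VC-HIT, VC-HIT, VC-HIT]

#0 0x25→b4/s0 MISS; vc=[]
#1 0x22→b4/s0 L1-HIT; vc=[]
#2 0x91→b18/s2 MISS; vc=[]
#3 0x96→b18/s2 L1-HIT; vc=[]
#4 0x26→b4/s0 L1-HIT; vc=[]
#5 0x86→b16/s0 MISS; vc=[4]
#6 0x72→b14/s2 MISS; vc=[4,18]
#7 0x97→b18/s2 VC-HIT; vc=[4,14]
#8 0x92→b18/s2 L1-HIT; vc=[4,14]
#9 0xa5→b20/s0 MISS; vc=[4,14,16]
#10 0x44→b8/s0 MISS; vc=[4,14,16,20]
#11 0x27→b4/s0 VC-HIT; vc=[8,14,16,20]
#12 0x47→b8/s0 VC-HIT; vc=[4,14,16,20]
#13 0x26→b4/s0 VC-HIT; vc=[8,14,16,20]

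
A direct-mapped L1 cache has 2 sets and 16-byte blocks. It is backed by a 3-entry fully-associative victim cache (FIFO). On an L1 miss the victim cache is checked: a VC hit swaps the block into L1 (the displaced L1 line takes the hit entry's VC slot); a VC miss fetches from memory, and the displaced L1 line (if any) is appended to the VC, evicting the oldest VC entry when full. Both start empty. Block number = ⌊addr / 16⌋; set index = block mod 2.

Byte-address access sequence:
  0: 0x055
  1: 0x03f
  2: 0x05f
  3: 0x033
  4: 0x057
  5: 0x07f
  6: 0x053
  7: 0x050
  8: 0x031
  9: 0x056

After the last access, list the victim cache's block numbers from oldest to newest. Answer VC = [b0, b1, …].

#0 0x55→b5/s1 MISS; vc=[]
#1 0x3f→b3/s1 MISS; vc=[5]
#2 0x5f→b5/s1 VC-HIT; vc=[3]
#3 0x33→b3/s1 VC-HIT; vc=[5]
#4 0x57→b5/s1 VC-HIT; vc=[3]
#5 0x7f→b7/s1 MISS; vc=[3,5]
#6 0x53→b5/s1 VC-HIT; vc=[3,7]
#7 0x50→b5/s1 L1-HIT; vc=[3,7]
#8 0x31→b3/s1 VC-HIT; vc=[5,7]
#9 0x56→b5/s1 VC-HIT; vc=[3,7]

VC = [3, 7]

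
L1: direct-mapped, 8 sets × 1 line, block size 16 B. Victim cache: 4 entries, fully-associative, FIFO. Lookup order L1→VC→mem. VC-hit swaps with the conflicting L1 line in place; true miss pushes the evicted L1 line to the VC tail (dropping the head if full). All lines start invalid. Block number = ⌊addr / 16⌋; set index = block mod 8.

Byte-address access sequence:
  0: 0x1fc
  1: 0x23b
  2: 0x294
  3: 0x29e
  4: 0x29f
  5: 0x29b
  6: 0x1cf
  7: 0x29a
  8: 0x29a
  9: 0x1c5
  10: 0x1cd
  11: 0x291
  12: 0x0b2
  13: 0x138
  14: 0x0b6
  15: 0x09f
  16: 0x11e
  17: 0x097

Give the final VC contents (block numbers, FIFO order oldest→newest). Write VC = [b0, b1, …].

0: 0x1fc (blk 31, set 7) → MISS  vc=[]
1: 0x23b (blk 35, set 3) → MISS  vc=[]
2: 0x294 (blk 41, set 1) → MISS  vc=[]
3: 0x29e (blk 41, set 1) → L1-HIT  vc=[]
4: 0x29f (blk 41, set 1) → L1-HIT  vc=[]
5: 0x29b (blk 41, set 1) → L1-HIT  vc=[]
6: 0x1cf (blk 28, set 4) → MISS  vc=[]
7: 0x29a (blk 41, set 1) → L1-HIT  vc=[]
8: 0x29a (blk 41, set 1) → L1-HIT  vc=[]
9: 0x1c5 (blk 28, set 4) → L1-HIT  vc=[]
10: 0x1cd (blk 28, set 4) → L1-HIT  vc=[]
11: 0x291 (blk 41, set 1) → L1-HIT  vc=[]
12: 0xb2 (blk 11, set 3) → MISS  vc=[35]
13: 0x138 (blk 19, set 3) → MISS  vc=[35, 11]
14: 0xb6 (blk 11, set 3) → VC-HIT  vc=[35, 19]
15: 0x9f (blk 9, set 1) → MISS  vc=[35, 19, 41]
16: 0x11e (blk 17, set 1) → MISS  vc=[35, 19, 41, 9]
17: 0x97 (blk 9, set 1) → VC-HIT  vc=[35, 19, 41, 17]

VC = [35, 19, 41, 17]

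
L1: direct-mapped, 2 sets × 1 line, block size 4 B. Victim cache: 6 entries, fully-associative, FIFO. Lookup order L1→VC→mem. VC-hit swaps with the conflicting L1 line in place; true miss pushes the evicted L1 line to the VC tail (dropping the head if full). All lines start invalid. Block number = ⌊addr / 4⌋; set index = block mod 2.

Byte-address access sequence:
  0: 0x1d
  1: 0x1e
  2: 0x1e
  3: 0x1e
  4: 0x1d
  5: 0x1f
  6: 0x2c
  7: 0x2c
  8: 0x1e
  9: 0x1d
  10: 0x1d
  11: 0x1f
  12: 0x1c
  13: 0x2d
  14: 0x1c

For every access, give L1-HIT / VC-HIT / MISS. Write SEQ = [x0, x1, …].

#0 0x1d→b7/s1 MISS; vc=[]
#1 0x1e→b7/s1 L1-HIT; vc=[]
#2 0x1e→b7/s1 L1-HIT; vc=[]
#3 0x1e→b7/s1 L1-HIT; vc=[]
#4 0x1d→b7/s1 L1-HIT; vc=[]
#5 0x1f→b7/s1 L1-HIT; vc=[]
#6 0x2c→b11/s1 MISS; vc=[7]
#7 0x2c→b11/s1 L1-HIT; vc=[7]
#8 0x1e→b7/s1 VC-HIT; vc=[11]
#9 0x1d→b7/s1 L1-HIT; vc=[11]
#10 0x1d→b7/s1 L1-HIT; vc=[11]
#11 0x1f→b7/s1 L1-HIT; vc=[11]
#12 0x1c→b7/s1 L1-HIT; vc=[11]
#13 0x2d→b11/s1 VC-HIT; vc=[7]
#14 0x1c→b7/s1 VC-HIT; vc=[11]

SEQ = [MISS, L1-HIT, L1-HIT, L1-HIT, L1-HIT, L1-HIT, MISS, L1-HIT, VC-HIT, L1-HIT, L1-HIT, L1-HIT, L1-HIT, VC-HIT, VC-HIT]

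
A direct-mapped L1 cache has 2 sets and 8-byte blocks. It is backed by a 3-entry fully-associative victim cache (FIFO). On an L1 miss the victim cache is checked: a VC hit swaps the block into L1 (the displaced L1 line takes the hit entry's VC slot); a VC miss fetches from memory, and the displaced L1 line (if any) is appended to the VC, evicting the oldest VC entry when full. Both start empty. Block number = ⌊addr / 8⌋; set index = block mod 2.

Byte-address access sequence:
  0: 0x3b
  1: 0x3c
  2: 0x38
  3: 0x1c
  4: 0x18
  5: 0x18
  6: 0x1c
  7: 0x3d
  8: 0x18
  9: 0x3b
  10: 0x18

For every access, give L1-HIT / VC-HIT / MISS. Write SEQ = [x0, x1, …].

SEQ = [MISS, L1-HIT, L1-HIT, MISS, L1-HIT, L1-HIT, L1-HIT, VC-HIT, VC-HIT, VC-HIT, VC-HIT]

0: 0x3b (blk 7, set 1) → MISS  vc=[]
1: 0x3c (blk 7, set 1) → L1-HIT  vc=[]
2: 0x38 (blk 7, set 1) → L1-HIT  vc=[]
3: 0x1c (blk 3, set 1) → MISS  vc=[7]
4: 0x18 (blk 3, set 1) → L1-HIT  vc=[7]
5: 0x18 (blk 3, set 1) → L1-HIT  vc=[7]
6: 0x1c (blk 3, set 1) → L1-HIT  vc=[7]
7: 0x3d (blk 7, set 1) → VC-HIT  vc=[3]
8: 0x18 (blk 3, set 1) → VC-HIT  vc=[7]
9: 0x3b (blk 7, set 1) → VC-HIT  vc=[3]
10: 0x18 (blk 3, set 1) → VC-HIT  vc=[7]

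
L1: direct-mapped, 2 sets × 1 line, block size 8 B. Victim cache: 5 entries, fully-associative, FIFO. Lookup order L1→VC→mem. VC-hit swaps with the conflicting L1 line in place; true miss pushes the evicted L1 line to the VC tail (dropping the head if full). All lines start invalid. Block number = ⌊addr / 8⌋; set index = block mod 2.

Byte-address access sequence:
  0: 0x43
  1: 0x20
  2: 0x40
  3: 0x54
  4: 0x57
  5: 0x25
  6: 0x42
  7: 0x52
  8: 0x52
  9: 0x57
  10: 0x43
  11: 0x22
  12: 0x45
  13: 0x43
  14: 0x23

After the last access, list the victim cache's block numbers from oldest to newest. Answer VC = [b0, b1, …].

#0 0x43→b8/s0 MISS; vc=[]
#1 0x20→b4/s0 MISS; vc=[8]
#2 0x40→b8/s0 VC-HIT; vc=[4]
#3 0x54→b10/s0 MISS; vc=[4,8]
#4 0x57→b10/s0 L1-HIT; vc=[4,8]
#5 0x25→b4/s0 VC-HIT; vc=[10,8]
#6 0x42→b8/s0 VC-HIT; vc=[10,4]
#7 0x52→b10/s0 VC-HIT; vc=[8,4]
#8 0x52→b10/s0 L1-HIT; vc=[8,4]
#9 0x57→b10/s0 L1-HIT; vc=[8,4]
#10 0x43→b8/s0 VC-HIT; vc=[10,4]
#11 0x22→b4/s0 VC-HIT; vc=[10,8]
#12 0x45→b8/s0 VC-HIT; vc=[10,4]
#13 0x43→b8/s0 L1-HIT; vc=[10,4]
#14 0x23→b4/s0 VC-HIT; vc=[10,8]

VC = [10, 8]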